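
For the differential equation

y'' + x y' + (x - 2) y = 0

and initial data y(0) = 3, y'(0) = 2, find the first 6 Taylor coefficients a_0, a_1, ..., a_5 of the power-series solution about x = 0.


Ansatz: y(x) = sum_{n>=0} a_n x^n, so y'(x) = sum_{n>=1} n a_n x^(n-1) and y''(x) = sum_{n>=2} n(n-1) a_n x^(n-2).
Substitute into P(x) y'' + Q(x) y' + R(x) y = 0 with P(x) = 1, Q(x) = x, R(x) = x - 2, and match powers of x.
Initial conditions: a_0 = 3, a_1 = 2.
Setting the coefficient of each power of x to zero and solving order by order (substituting the coefficients already found):
  x^0: 2 a_2 - 2 a_0 = 0  ->  2 a_2 = 2 a_0 = 6  ->  a_2 = 3
  x^1: 6 a_3 - a_1 + a_0 = 0  ->  6 a_3 = a_1 - a_0 = -1  ->  a_3 = -1/6
  x^2: 12 a_4 + a_1 = 0  ->  12 a_4 = -a_1 = -2  ->  a_4 = -1/6
  x^3: 20 a_5 + a_3 + a_2 = 0  ->  20 a_5 = -a_3 - a_2 = -17/6  ->  a_5 = -17/120
Truncated series: y(x) = 3 + 2 x + 3 x^2 - (1/6) x^3 - (1/6) x^4 - (17/120) x^5 + O(x^6).

a_0 = 3; a_1 = 2; a_2 = 3; a_3 = -1/6; a_4 = -1/6; a_5 = -17/120


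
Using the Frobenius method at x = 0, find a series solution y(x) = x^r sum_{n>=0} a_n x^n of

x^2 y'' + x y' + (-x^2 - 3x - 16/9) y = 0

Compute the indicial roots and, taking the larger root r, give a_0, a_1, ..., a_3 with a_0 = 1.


Write in Frobenius form y'' + (p(x)/x) y' + (q(x)/x^2) y = 0:
  p(x) = 1,  q(x) = -x^2 - 3x - 16/9.
Indicial equation: r(r-1) + (1) r + (-16/9) = 0 -> roots r_1 = 4/3, r_2 = -4/3.
Take r = r_1 = 4/3. Let y(x) = x^r sum_{n>=0} a_n x^n with a_0 = 1.
Substitute y = x^r sum a_n x^n and match x^{r+n}. The recurrence is
  D(n) a_n - 3 a_{n-1} - 1 a_{n-2} = 0,  where D(n) = (r+n)(r+n-1) + (1)(r+n) + (-16/9).
  a_n = [3 a_{n-1} + 1 a_{n-2}] / D(n).
Since the indicial polynomial factors as (r - r_1)(r - r_2), D(n) = (r_1 + n - r_1)(r_1 + n - r_2) = n(n + 8/3).
Evaluating step by step (a_0 = 1):
  n = 1: D(1) = 1(1 + 8/3) = 11/3; numerator = 3(1) = 3; a_1 = (3)/(11/3) = 9/11
  n = 2: D(2) = 2(2 + 8/3) = 28/3; numerator = 3(9/11) + 1(1) = 38/11; a_2 = (38/11)/(28/3) = 57/154
  n = 3: D(3) = 3(3 + 8/3) = 17; numerator = 3(57/154) + 1(9/11) = 27/14; a_3 = (27/14)/(17) = 27/238

r = 4/3; a_0 = 1; a_1 = 9/11; a_2 = 57/154; a_3 = 27/238


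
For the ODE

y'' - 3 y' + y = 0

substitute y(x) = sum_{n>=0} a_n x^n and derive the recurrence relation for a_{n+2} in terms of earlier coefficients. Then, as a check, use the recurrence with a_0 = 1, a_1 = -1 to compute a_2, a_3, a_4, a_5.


Substitute y = sum_n a_n x^n.
y''(x) has coefficient (n+2)(n+1) a_{n+2} at x^n;
-3 y'(x) has coefficient -3 (n+1) a_{n+1} at x^n;
y(x) has coefficient 1 a_n at x^n.
Matching x^n: (n+2)(n+1) a_{n+2} - 3 (n+1) a_{n+1} + 1 a_n = 0.
Thus a_{n+2} = [3 (n+1) a_{n+1} - 1 a_n] / ((n+1)(n+2)).

Check with a_0 = 1, a_1 = -1 (apply the recurrence for n = 0, 1, 2, 3): a_0 = 1, a_1 = -1, a_2 = -2, a_3 = -11/6, a_4 = -29/24, a_5 = -19/30.

a_(n+2) = [3 (n+1) a_(n+1) - 1 a_n] / ((n+1)(n+2)); check: a_0 = 1, a_1 = -1, a_2 = -2, a_3 = -11/6, a_4 = -29/24, a_5 = -19/30


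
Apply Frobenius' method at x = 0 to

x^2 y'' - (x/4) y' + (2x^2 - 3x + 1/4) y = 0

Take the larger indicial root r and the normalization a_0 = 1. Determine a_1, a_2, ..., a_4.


Write in Frobenius form y'' + (p(x)/x) y' + (q(x)/x^2) y = 0:
  p(x) = -1/4,  q(x) = 2x^2 - 3x + 1/4.
Indicial equation: r(r-1) + (-1/4) r + (1/4) = 0 -> roots r_1 = 1, r_2 = 1/4.
Take r = r_1 = 1. Let y(x) = x^r sum_{n>=0} a_n x^n with a_0 = 1.
Substitute y = x^r sum a_n x^n and match x^{r+n}. The recurrence is
  D(n) a_n - 3 a_{n-1} + 2 a_{n-2} = 0,  where D(n) = (r+n)(r+n-1) + (-1/4)(r+n) + (1/4).
  a_n = [3 a_{n-1} - 2 a_{n-2}] / D(n).
Since the indicial polynomial factors as (r - r_1)(r - r_2), D(n) = (r_1 + n - r_1)(r_1 + n - r_2) = n(n + 3/4).
Evaluating step by step (a_0 = 1):
  n = 1: D(1) = 1(1 + 3/4) = 7/4; numerator = 3(1) = 3; a_1 = (3)/(7/4) = 12/7
  n = 2: D(2) = 2(2 + 3/4) = 11/2; numerator = 3(12/7) - 2(1) = 22/7; a_2 = (22/7)/(11/2) = 4/7
  n = 3: D(3) = 3(3 + 3/4) = 45/4; numerator = 3(4/7) - 2(12/7) = -12/7; a_3 = (-12/7)/(45/4) = -16/105
  n = 4: D(4) = 4(4 + 3/4) = 19; numerator = 3(-16/105) - 2(4/7) = -8/5; a_4 = (-8/5)/(19) = -8/95

r = 1; a_0 = 1; a_1 = 12/7; a_2 = 4/7; a_3 = -16/105; a_4 = -8/95


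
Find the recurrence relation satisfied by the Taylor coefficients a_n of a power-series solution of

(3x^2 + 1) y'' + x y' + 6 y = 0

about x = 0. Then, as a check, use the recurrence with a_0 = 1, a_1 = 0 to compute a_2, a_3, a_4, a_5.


Substitute y = sum_n a_n x^n.
(1 + 3 x^2) y'' contributes (n+2)(n+1) a_{n+2} + 3 n(n-1) a_n at x^n.
x y'(x) contributes n a_n at x^n.
6 y(x) contributes 6 a_n at x^n.
Matching x^n: (n+2)(n+1) a_{n+2} + (3 n(n-1) + n + 6) a_n = 0.
Thus a_{n+2} = (-3 n(n-1) - n - 6) / ((n+1)(n+2)) * a_n.

Check with a_0 = 1, a_1 = 0 (apply the recurrence for n = 0, 1, 2, 3): a_0 = 1, a_1 = 0, a_2 = -3, a_3 = 0, a_4 = 7/2, a_5 = 0.

a_(n+2) = (-3 n(n-1) - n - 6) / ((n+1)(n+2)) * a_n; check: a_0 = 1, a_1 = 0, a_2 = -3, a_3 = 0, a_4 = 7/2, a_5 = 0


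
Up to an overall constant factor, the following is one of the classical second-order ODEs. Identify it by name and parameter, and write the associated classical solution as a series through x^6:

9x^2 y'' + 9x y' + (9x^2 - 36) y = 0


All three coefficients share the factor 9; dividing through by 9 gives  x^2 y'' + x y' + (x^2 - 4) y = 0.
This matches the Bessel equation x^2 y'' + x y' + (x^2 - nu^2) y = 0 with nu^2 = 4, so nu = 2; the solution bounded at x = 0 is J_2(x).
Frobenius at x = 0: indicial roots ±nu; for r = nu the recurrence k(k + 2nu) c_k = -c_{k-2} gives the standard series J_nu(x) = sum_{k>=0} (-1)^k / (k! (k+nu)!) (x/2)^(2k+nu). Evaluate the first 3 terms:
  k = 0: (-1)^0 / (0! * 2! * 2^2) x^2 = 1/(1*2*4) x^2 = (1/8) x^2
  k = 1: (-1)^1 / (1! * 3! * 2^4) x^4 = -1/(1*6*16) x^4 = (-1/96) x^4
  k = 2: (-1)^2 / (2! * 4! * 2^6) x^6 = 1/(2*24*64) x^6 = (1/3072) x^6
Hence J_2(x) = x^6/3072 - x^4/96 + x^2/8 + ....

J_2(x); series = x^6/3072 - x^4/96 + x^2/8


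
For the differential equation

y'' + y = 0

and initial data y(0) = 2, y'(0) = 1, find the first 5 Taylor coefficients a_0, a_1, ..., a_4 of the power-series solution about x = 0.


Ansatz: y(x) = sum_{n>=0} a_n x^n, so y'(x) = sum_{n>=1} n a_n x^(n-1) and y''(x) = sum_{n>=2} n(n-1) a_n x^(n-2).
Substitute into P(x) y'' + Q(x) y' + R(x) y = 0 with P(x) = 1, Q(x) = 0, R(x) = 1, and match powers of x.
Initial conditions: a_0 = 2, a_1 = 1.
Setting the coefficient of each power of x to zero and solving order by order (substituting the coefficients already found):
  x^0: 2 a_2 + a_0 = 0  ->  2 a_2 = -a_0 = -2  ->  a_2 = -1
  x^1: 6 a_3 + a_1 = 0  ->  6 a_3 = -a_1 = -1  ->  a_3 = -1/6
  x^2: 12 a_4 + a_2 = 0  ->  12 a_4 = -a_2 = 1  ->  a_4 = 1/12
Truncated series: y(x) = 2 + x - x^2 - (1/6) x^3 + (1/12) x^4 + O(x^5).

a_0 = 2; a_1 = 1; a_2 = -1; a_3 = -1/6; a_4 = 1/12


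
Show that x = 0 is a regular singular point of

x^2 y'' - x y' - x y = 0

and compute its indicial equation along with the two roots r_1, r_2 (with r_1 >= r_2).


Divide by x^2 to reach normal form y'' + P_1(x) y' + P_2(x) y = 0 with P_1(x) = -1/x and P_2(x) = -1/x.
x = 0 is a singular point because the y'-coefficient -1/x has a pole at x = 0 and the y-coefficient -1/x has a pole at x = 0.
It is a regular singular point because x P_1(x) = p(x) = -1 and x^2 P_2(x) = q(x) = -x are polynomials, hence analytic at x = 0.
p(0) = -1,  q(0) = 0.
Indicial equation: r(r-1) + p(0) r + q(0) = 0, i.e. r^2 + (p(0) - 1) r + q(0) = 0, i.e. r^2 - 2 r = 0.
Discriminant: (-2)^2 - 4(0) = 4, so r = (2 ± 2)/2.
Solving: r_1 = 2, r_2 = 0.

indicial: r^2 - 2 r = 0; roots r_1 = 2, r_2 = 0


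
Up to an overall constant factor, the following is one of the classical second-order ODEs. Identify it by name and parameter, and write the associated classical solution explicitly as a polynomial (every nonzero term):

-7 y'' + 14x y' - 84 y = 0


All three coefficients share the factor -7; dividing through by -7 gives  y'' - 2x y' + 12 y = 0.
This matches the Hermite equation y'' - 2x y' + 2n y = 0 with 2n = 12, so n = 6; the polynomial solution is H_6(x).
With y = sum_k a_k x^k, matching x^k gives (k+2)(k+1) a_{k+2} = 2(k - n) a_k = 2(k - 6) a_k. The right side vanishes at k = 6, so the series with the parity of 6 terminates at degree 6.
Standard normalization: leading coefficient of H_n is 2^n, so a_6 = 2^6 = 64. Work downward with a_k = (k+1)(k+2) a_{k+2} / (2(k - n)):
  a_4 = (5)(6)(64) / (2(4 - 6)) = 1920/(-4) = -480
  a_2 = (3)(4)(-480) / (2(2 - 6)) = -5760/(-8) = 720
  a_0 = (1)(2)(720) / (2(0 - 6)) = 1440/(-12) = -120
Hence H_6(x) = 64 x^6 - 480 x^4 + 720 x^2 - 120.

H_6(x); series = 64 x^6 - 480 x^4 + 720 x^2 - 120


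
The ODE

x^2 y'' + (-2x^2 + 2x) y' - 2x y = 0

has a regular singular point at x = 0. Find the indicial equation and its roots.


Divide by x^2 to reach normal form y'' + P_1(x) y' + P_2(x) y = 0 with P_1(x) = -2 + 2/x and P_2(x) = -2/x.
x = 0 is a singular point because the y'-coefficient -2 + 2/x has a pole at x = 0 and the y-coefficient -2/x has a pole at x = 0.
It is a regular singular point because x P_1(x) = p(x) = 2 - 2x and x^2 P_2(x) = q(x) = -2x are polynomials, hence analytic at x = 0.
p(0) = 2,  q(0) = 0.
Indicial equation: r(r-1) + p(0) r + q(0) = 0, i.e. r^2 + (p(0) - 1) r + q(0) = 0, i.e. r^2 + 1 r = 0.
Discriminant: (1)^2 - 4(0) = 1, so r = (-1 ± 1)/2.
Solving: r_1 = 0, r_2 = -1.

indicial: r^2 + 1 r = 0; roots r_1 = 0, r_2 = -1


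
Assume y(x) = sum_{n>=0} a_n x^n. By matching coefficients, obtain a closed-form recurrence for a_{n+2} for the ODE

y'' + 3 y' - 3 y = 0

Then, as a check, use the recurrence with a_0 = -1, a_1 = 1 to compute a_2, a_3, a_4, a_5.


Substitute y = sum_n a_n x^n.
y''(x) has coefficient (n+2)(n+1) a_{n+2} at x^n;
3 y'(x) has coefficient 3 (n+1) a_{n+1} at x^n;
-3 y(x) has coefficient -3 a_n at x^n.
Matching x^n: (n+2)(n+1) a_{n+2} + 3 (n+1) a_{n+1} - 3 a_n = 0.
Thus a_{n+2} = [-3 (n+1) a_{n+1} + 3 a_n] / ((n+1)(n+2)).

Check with a_0 = -1, a_1 = 1 (apply the recurrence for n = 0, 1, 2, 3): a_0 = -1, a_1 = 1, a_2 = -3, a_3 = 7/2, a_4 = -27/8, a_5 = 51/20.

a_(n+2) = [-3 (n+1) a_(n+1) + 3 a_n] / ((n+1)(n+2)); check: a_0 = -1, a_1 = 1, a_2 = -3, a_3 = 7/2, a_4 = -27/8, a_5 = 51/20


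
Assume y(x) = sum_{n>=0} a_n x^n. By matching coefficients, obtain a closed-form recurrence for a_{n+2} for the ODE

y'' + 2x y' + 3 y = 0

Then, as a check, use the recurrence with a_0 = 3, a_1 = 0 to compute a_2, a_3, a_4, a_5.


Substitute y = sum_n a_n x^n.
y''(x) has coefficient (n+2)(n+1) a_{n+2} at x^n;
2 x y'(x) has coefficient 2 n a_n at x^n (shift);
3 y(x) has coefficient 3 a_n at x^n.
Matching x^n: (n+2)(n+1) a_{n+2} + (2n + 3) a_n = 0.
Thus a_{n+2} = (-2n - 3) / ((n+1)(n+2)) * a_n.

Check with a_0 = 3, a_1 = 0 (apply the recurrence for n = 0, 1, 2, 3): a_0 = 3, a_1 = 0, a_2 = -9/2, a_3 = 0, a_4 = 21/8, a_5 = 0.

a_(n+2) = (-2n - 3) / ((n+1)(n+2)) * a_n; check: a_0 = 3, a_1 = 0, a_2 = -9/2, a_3 = 0, a_4 = 21/8, a_5 = 0


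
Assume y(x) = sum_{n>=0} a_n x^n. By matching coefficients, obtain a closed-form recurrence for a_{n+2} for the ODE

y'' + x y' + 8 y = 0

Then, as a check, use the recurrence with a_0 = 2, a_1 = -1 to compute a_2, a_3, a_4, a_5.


Substitute y = sum_n a_n x^n.
y''(x) has coefficient (n+2)(n+1) a_{n+2} at x^n;
x y'(x) has coefficient n a_n at x^n (shift);
8 y(x) has coefficient 8 a_n at x^n.
Matching x^n: (n+2)(n+1) a_{n+2} + (n + 8) a_n = 0.
Thus a_{n+2} = (-n - 8) / ((n+1)(n+2)) * a_n.

Check with a_0 = 2, a_1 = -1 (apply the recurrence for n = 0, 1, 2, 3): a_0 = 2, a_1 = -1, a_2 = -8, a_3 = 3/2, a_4 = 20/3, a_5 = -33/40.

a_(n+2) = (-n - 8) / ((n+1)(n+2)) * a_n; check: a_0 = 2, a_1 = -1, a_2 = -8, a_3 = 3/2, a_4 = 20/3, a_5 = -33/40


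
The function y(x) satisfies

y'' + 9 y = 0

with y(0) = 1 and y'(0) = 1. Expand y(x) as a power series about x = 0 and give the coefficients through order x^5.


Ansatz: y(x) = sum_{n>=0} a_n x^n, so y'(x) = sum_{n>=1} n a_n x^(n-1) and y''(x) = sum_{n>=2} n(n-1) a_n x^(n-2).
Substitute into P(x) y'' + Q(x) y' + R(x) y = 0 with P(x) = 1, Q(x) = 0, R(x) = 9, and match powers of x.
Initial conditions: a_0 = 1, a_1 = 1.
Setting the coefficient of each power of x to zero and solving order by order (substituting the coefficients already found):
  x^0: 2 a_2 + 9 a_0 = 0  ->  2 a_2 = -9 a_0 = -9  ->  a_2 = -9/2
  x^1: 6 a_3 + 9 a_1 = 0  ->  6 a_3 = -9 a_1 = -9  ->  a_3 = -3/2
  x^2: 12 a_4 + 9 a_2 = 0  ->  12 a_4 = -9 a_2 = 81/2  ->  a_4 = 27/8
  x^3: 20 a_5 + 9 a_3 = 0  ->  20 a_5 = -9 a_3 = 27/2  ->  a_5 = 27/40
Truncated series: y(x) = 1 + x - (9/2) x^2 - (3/2) x^3 + (27/8) x^4 + (27/40) x^5 + O(x^6).

a_0 = 1; a_1 = 1; a_2 = -9/2; a_3 = -3/2; a_4 = 27/8; a_5 = 27/40


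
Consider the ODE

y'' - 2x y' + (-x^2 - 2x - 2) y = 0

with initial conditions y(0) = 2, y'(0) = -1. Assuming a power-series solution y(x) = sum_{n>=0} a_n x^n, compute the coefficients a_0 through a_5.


Ansatz: y(x) = sum_{n>=0} a_n x^n, so y'(x) = sum_{n>=1} n a_n x^(n-1) and y''(x) = sum_{n>=2} n(n-1) a_n x^(n-2).
Substitute into P(x) y'' + Q(x) y' + R(x) y = 0 with P(x) = 1, Q(x) = -2x, R(x) = -x^2 - 2x - 2, and match powers of x.
Initial conditions: a_0 = 2, a_1 = -1.
Setting the coefficient of each power of x to zero and solving order by order (substituting the coefficients already found):
  x^0: 2 a_2 - 2 a_0 = 0  ->  2 a_2 = 2 a_0 = 4  ->  a_2 = 2
  x^1: 6 a_3 - 4 a_1 - 2 a_0 = 0  ->  6 a_3 = 4 a_1 + 2 a_0 = 0  ->  a_3 = 0
  x^2: 12 a_4 - 6 a_2 - 2 a_1 - a_0 = 0  ->  12 a_4 = 6 a_2 + 2 a_1 + a_0 = 12  ->  a_4 = 1
  x^3: 20 a_5 - 8 a_3 - 2 a_2 - a_1 = 0  ->  20 a_5 = 8 a_3 + 2 a_2 + a_1 = 3  ->  a_5 = 3/20
Truncated series: y(x) = 2 - x + 2 x^2 + x^4 + (3/20) x^5 + O(x^6).

a_0 = 2; a_1 = -1; a_2 = 2; a_3 = 0; a_4 = 1; a_5 = 3/20


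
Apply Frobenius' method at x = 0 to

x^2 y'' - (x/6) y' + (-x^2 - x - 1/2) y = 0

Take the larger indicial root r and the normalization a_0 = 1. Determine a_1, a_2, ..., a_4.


Write in Frobenius form y'' + (p(x)/x) y' + (q(x)/x^2) y = 0:
  p(x) = -1/6,  q(x) = -x^2 - x - 1/2.
Indicial equation: r(r-1) + (-1/6) r + (-1/2) = 0 -> roots r_1 = 3/2, r_2 = -1/3.
Take r = r_1 = 3/2. Let y(x) = x^r sum_{n>=0} a_n x^n with a_0 = 1.
Substitute y = x^r sum a_n x^n and match x^{r+n}. The recurrence is
  D(n) a_n - 1 a_{n-1} - 1 a_{n-2} = 0,  where D(n) = (r+n)(r+n-1) + (-1/6)(r+n) + (-1/2).
  a_n = [1 a_{n-1} + 1 a_{n-2}] / D(n).
Since the indicial polynomial factors as (r - r_1)(r - r_2), D(n) = (r_1 + n - r_1)(r_1 + n - r_2) = n(n + 11/6).
Evaluating step by step (a_0 = 1):
  n = 1: D(1) = 1(1 + 11/6) = 17/6; numerator = 1(1) = 1; a_1 = (1)/(17/6) = 6/17
  n = 2: D(2) = 2(2 + 11/6) = 23/3; numerator = 1(6/17) + 1(1) = 23/17; a_2 = (23/17)/(23/3) = 3/17
  n = 3: D(3) = 3(3 + 11/6) = 29/2; numerator = 1(3/17) + 1(6/17) = 9/17; a_3 = (9/17)/(29/2) = 18/493
  n = 4: D(4) = 4(4 + 11/6) = 70/3; numerator = 1(18/493) + 1(3/17) = 105/493; a_4 = (105/493)/(70/3) = 9/986

r = 3/2; a_0 = 1; a_1 = 6/17; a_2 = 3/17; a_3 = 18/493; a_4 = 9/986


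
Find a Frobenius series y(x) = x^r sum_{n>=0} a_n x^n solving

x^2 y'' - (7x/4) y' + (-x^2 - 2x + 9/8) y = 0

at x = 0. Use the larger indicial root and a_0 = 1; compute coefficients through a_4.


Write in Frobenius form y'' + (p(x)/x) y' + (q(x)/x^2) y = 0:
  p(x) = -7/4,  q(x) = -x^2 - 2x + 9/8.
Indicial equation: r(r-1) + (-7/4) r + (9/8) = 0 -> roots r_1 = 9/4, r_2 = 1/2.
Take r = r_1 = 9/4. Let y(x) = x^r sum_{n>=0} a_n x^n with a_0 = 1.
Substitute y = x^r sum a_n x^n and match x^{r+n}. The recurrence is
  D(n) a_n - 2 a_{n-1} - 1 a_{n-2} = 0,  where D(n) = (r+n)(r+n-1) + (-7/4)(r+n) + (9/8).
  a_n = [2 a_{n-1} + 1 a_{n-2}] / D(n).
Since the indicial polynomial factors as (r - r_1)(r - r_2), D(n) = (r_1 + n - r_1)(r_1 + n - r_2) = n(n + 7/4).
Evaluating step by step (a_0 = 1):
  n = 1: D(1) = 1(1 + 7/4) = 11/4; numerator = 2(1) = 2; a_1 = (2)/(11/4) = 8/11
  n = 2: D(2) = 2(2 + 7/4) = 15/2; numerator = 2(8/11) + 1(1) = 27/11; a_2 = (27/11)/(15/2) = 18/55
  n = 3: D(3) = 3(3 + 7/4) = 57/4; numerator = 2(18/55) + 1(8/11) = 76/55; a_3 = (76/55)/(57/4) = 16/165
  n = 4: D(4) = 4(4 + 7/4) = 23; numerator = 2(16/165) + 1(18/55) = 86/165; a_4 = (86/165)/(23) = 86/3795

r = 9/4; a_0 = 1; a_1 = 8/11; a_2 = 18/55; a_3 = 16/165; a_4 = 86/3795


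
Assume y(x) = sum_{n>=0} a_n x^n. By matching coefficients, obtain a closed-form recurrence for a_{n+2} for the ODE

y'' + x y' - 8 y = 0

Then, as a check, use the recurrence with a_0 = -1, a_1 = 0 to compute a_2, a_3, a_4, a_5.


Substitute y = sum_n a_n x^n.
y''(x) has coefficient (n+2)(n+1) a_{n+2} at x^n;
x y'(x) has coefficient n a_n at x^n (shift);
-8 y(x) has coefficient -8 a_n at x^n.
Matching x^n: (n+2)(n+1) a_{n+2} + (n - 8) a_n = 0.
Thus a_{n+2} = (-n + 8) / ((n+1)(n+2)) * a_n.

Check with a_0 = -1, a_1 = 0 (apply the recurrence for n = 0, 1, 2, 3): a_0 = -1, a_1 = 0, a_2 = -4, a_3 = 0, a_4 = -2, a_5 = 0.

a_(n+2) = (-n + 8) / ((n+1)(n+2)) * a_n; check: a_0 = -1, a_1 = 0, a_2 = -4, a_3 = 0, a_4 = -2, a_5 = 0


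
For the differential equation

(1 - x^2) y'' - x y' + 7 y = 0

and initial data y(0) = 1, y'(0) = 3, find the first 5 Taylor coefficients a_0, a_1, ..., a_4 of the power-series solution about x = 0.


Ansatz: y(x) = sum_{n>=0} a_n x^n, so y'(x) = sum_{n>=1} n a_n x^(n-1) and y''(x) = sum_{n>=2} n(n-1) a_n x^(n-2).
Substitute into P(x) y'' + Q(x) y' + R(x) y = 0 with P(x) = 1 - x^2, Q(x) = -x, R(x) = 7, and match powers of x.
Initial conditions: a_0 = 1, a_1 = 3.
Setting the coefficient of each power of x to zero and solving order by order (substituting the coefficients already found):
  x^0: 2 a_2 + 7 a_0 = 0  ->  2 a_2 = -7 a_0 = -7  ->  a_2 = -7/2
  x^1: 6 a_3 + 6 a_1 = 0  ->  6 a_3 = -6 a_1 = -18  ->  a_3 = -3
  x^2: 12 a_4 + 3 a_2 = 0  ->  12 a_4 = -3 a_2 = 21/2  ->  a_4 = 7/8
Truncated series: y(x) = 1 + 3 x - (7/2) x^2 - 3 x^3 + (7/8) x^4 + O(x^5).

a_0 = 1; a_1 = 3; a_2 = -7/2; a_3 = -3; a_4 = 7/8


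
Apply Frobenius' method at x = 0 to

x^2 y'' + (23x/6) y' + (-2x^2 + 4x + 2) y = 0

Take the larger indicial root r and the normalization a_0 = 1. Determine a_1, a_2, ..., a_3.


Write in Frobenius form y'' + (p(x)/x) y' + (q(x)/x^2) y = 0:
  p(x) = 23/6,  q(x) = -2x^2 + 4x + 2.
Indicial equation: r(r-1) + (23/6) r + (2) = 0 -> roots r_1 = -4/3, r_2 = -3/2.
Take r = r_1 = -4/3. Let y(x) = x^r sum_{n>=0} a_n x^n with a_0 = 1.
Substitute y = x^r sum a_n x^n and match x^{r+n}. The recurrence is
  D(n) a_n + 4 a_{n-1} - 2 a_{n-2} = 0,  where D(n) = (r+n)(r+n-1) + (23/6)(r+n) + (2).
  a_n = [-4 a_{n-1} + 2 a_{n-2}] / D(n).
Since the indicial polynomial factors as (r - r_1)(r - r_2), D(n) = (r_1 + n - r_1)(r_1 + n - r_2) = n(n + 1/6).
Evaluating step by step (a_0 = 1):
  n = 1: D(1) = 1(1 + 1/6) = 7/6; numerator = -4(1) = -4; a_1 = (-4)/(7/6) = -24/7
  n = 2: D(2) = 2(2 + 1/6) = 13/3; numerator = -4(-24/7) + 2(1) = 110/7; a_2 = (110/7)/(13/3) = 330/91
  n = 3: D(3) = 3(3 + 1/6) = 19/2; numerator = -4(330/91) + 2(-24/7) = -1944/91; a_3 = (-1944/91)/(19/2) = -3888/1729

r = -4/3; a_0 = 1; a_1 = -24/7; a_2 = 330/91; a_3 = -3888/1729


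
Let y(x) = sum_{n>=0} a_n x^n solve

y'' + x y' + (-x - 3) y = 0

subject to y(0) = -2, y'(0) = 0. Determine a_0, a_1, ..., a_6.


Ansatz: y(x) = sum_{n>=0} a_n x^n, so y'(x) = sum_{n>=1} n a_n x^(n-1) and y''(x) = sum_{n>=2} n(n-1) a_n x^(n-2).
Substitute into P(x) y'' + Q(x) y' + R(x) y = 0 with P(x) = 1, Q(x) = x, R(x) = -x - 3, and match powers of x.
Initial conditions: a_0 = -2, a_1 = 0.
Setting the coefficient of each power of x to zero and solving order by order (substituting the coefficients already found):
  x^0: 2 a_2 - 3 a_0 = 0  ->  2 a_2 = 3 a_0 = -6  ->  a_2 = -3
  x^1: 6 a_3 - 2 a_1 - a_0 = 0  ->  6 a_3 = 2 a_1 + a_0 = -2  ->  a_3 = -1/3
  x^2: 12 a_4 - a_2 - a_1 = 0  ->  12 a_4 = a_2 + a_1 = -3  ->  a_4 = -1/4
  x^3: 20 a_5 - a_2 = 0  ->  20 a_5 = a_2 = -3  ->  a_5 = -3/20
  x^4: 30 a_6 + a_4 - a_3 = 0  ->  30 a_6 = -a_4 + a_3 = -1/12  ->  a_6 = -1/360
Truncated series: y(x) = -2 - 3 x^2 - (1/3) x^3 - (1/4) x^4 - (3/20) x^5 - (1/360) x^6 + O(x^7).

a_0 = -2; a_1 = 0; a_2 = -3; a_3 = -1/3; a_4 = -1/4; a_5 = -3/20; a_6 = -1/360


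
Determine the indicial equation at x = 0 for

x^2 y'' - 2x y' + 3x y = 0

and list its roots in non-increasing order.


Divide by x^2 to reach normal form y'' + P_1(x) y' + P_2(x) y = 0 with P_1(x) = -2/x and P_2(x) = 3/x.
x = 0 is a singular point because the y'-coefficient -2/x has a pole at x = 0 and the y-coefficient 3/x has a pole at x = 0.
It is a regular singular point because x P_1(x) = p(x) = -2 and x^2 P_2(x) = q(x) = 3x are polynomials, hence analytic at x = 0.
p(0) = -2,  q(0) = 0.
Indicial equation: r(r-1) + p(0) r + q(0) = 0, i.e. r^2 + (p(0) - 1) r + q(0) = 0, i.e. r^2 - 3 r = 0.
Discriminant: (-3)^2 - 4(0) = 9, so r = (3 ± 3)/2.
Solving: r_1 = 3, r_2 = 0.

indicial: r^2 - 3 r = 0; roots r_1 = 3, r_2 = 0


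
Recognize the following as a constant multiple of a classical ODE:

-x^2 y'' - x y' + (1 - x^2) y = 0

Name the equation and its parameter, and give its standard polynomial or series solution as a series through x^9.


All three coefficients share the factor -1; dividing through by -1 gives  x^2 y'' + x y' + (x^2 - 1) y = 0.
This matches the Bessel equation x^2 y'' + x y' + (x^2 - nu^2) y = 0 with nu^2 = 1, so nu = 1; the solution bounded at x = 0 is J_1(x).
Frobenius at x = 0: indicial roots ±nu; for r = nu the recurrence k(k + 2nu) c_k = -c_{k-2} gives the standard series J_nu(x) = sum_{k>=0} (-1)^k / (k! (k+nu)!) (x/2)^(2k+nu). Evaluate the first 5 terms:
  k = 0: (-1)^0 / (0! * 1! * 2^1) x^1 = 1/(1*1*2) x^1 = (1/2) x^1
  k = 1: (-1)^1 / (1! * 2! * 2^3) x^3 = -1/(1*2*8) x^3 = (-1/16) x^3
  k = 2: (-1)^2 / (2! * 3! * 2^5) x^5 = 1/(2*6*32) x^5 = (1/384) x^5
  k = 3: (-1)^3 / (3! * 4! * 2^7) x^7 = -1/(6*24*128) x^7 = (-1/18432) x^7
  k = 4: (-1)^4 / (4! * 5! * 2^9) x^9 = 1/(24*120*512) x^9 = (1/1474560) x^9
Hence J_1(x) = x^9/1474560 - x^7/18432 + x^5/384 - x^3/16 + x/2 + ....

J_1(x); series = x^9/1474560 - x^7/18432 + x^5/384 - x^3/16 + x/2


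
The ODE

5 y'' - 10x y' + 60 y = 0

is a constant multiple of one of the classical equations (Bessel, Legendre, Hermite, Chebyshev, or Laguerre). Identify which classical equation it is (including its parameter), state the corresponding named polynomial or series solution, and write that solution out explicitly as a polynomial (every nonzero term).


All three coefficients share the factor 5; dividing through by 5 gives  y'' - 2x y' + 12 y = 0.
This matches the Hermite equation y'' - 2x y' + 2n y = 0 with 2n = 12, so n = 6; the polynomial solution is H_6(x).
With y = sum_k a_k x^k, matching x^k gives (k+2)(k+1) a_{k+2} = 2(k - n) a_k = 2(k - 6) a_k. The right side vanishes at k = 6, so the series with the parity of 6 terminates at degree 6.
Standard normalization: leading coefficient of H_n is 2^n, so a_6 = 2^6 = 64. Work downward with a_k = (k+1)(k+2) a_{k+2} / (2(k - n)):
  a_4 = (5)(6)(64) / (2(4 - 6)) = 1920/(-4) = -480
  a_2 = (3)(4)(-480) / (2(2 - 6)) = -5760/(-8) = 720
  a_0 = (1)(2)(720) / (2(0 - 6)) = 1440/(-12) = -120
Hence H_6(x) = 64 x^6 - 480 x^4 + 720 x^2 - 120.

H_6(x); series = 64 x^6 - 480 x^4 + 720 x^2 - 120


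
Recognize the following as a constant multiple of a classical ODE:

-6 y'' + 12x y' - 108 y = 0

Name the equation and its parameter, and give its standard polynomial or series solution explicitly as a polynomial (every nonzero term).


All three coefficients share the factor -6; dividing through by -6 gives  y'' - 2x y' + 18 y = 0.
This matches the Hermite equation y'' - 2x y' + 2n y = 0 with 2n = 18, so n = 9; the polynomial solution is H_9(x).
With y = sum_k a_k x^k, matching x^k gives (k+2)(k+1) a_{k+2} = 2(k - n) a_k = 2(k - 9) a_k. The right side vanishes at k = 9, so the series with the parity of 9 terminates at degree 9.
Standard normalization: leading coefficient of H_n is 2^n, so a_9 = 2^9 = 512. Work downward with a_k = (k+1)(k+2) a_{k+2} / (2(k - n)):
  a_7 = (8)(9)(512) / (2(7 - 9)) = 36864/(-4) = -9216
  a_5 = (6)(7)(-9216) / (2(5 - 9)) = -387072/(-8) = 48384
  a_3 = (4)(5)(48384) / (2(3 - 9)) = 967680/(-12) = -80640
  a_1 = (2)(3)(-80640) / (2(1 - 9)) = -483840/(-16) = 30240
Hence H_9(x) = 512 x^9 - 9216 x^7 + 48384 x^5 - 80640 x^3 + 30240 x.

H_9(x); series = 512 x^9 - 9216 x^7 + 48384 x^5 - 80640 x^3 + 30240 x


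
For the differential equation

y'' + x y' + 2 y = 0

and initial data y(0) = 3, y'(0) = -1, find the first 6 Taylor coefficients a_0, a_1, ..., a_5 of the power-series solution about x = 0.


Ansatz: y(x) = sum_{n>=0} a_n x^n, so y'(x) = sum_{n>=1} n a_n x^(n-1) and y''(x) = sum_{n>=2} n(n-1) a_n x^(n-2).
Substitute into P(x) y'' + Q(x) y' + R(x) y = 0 with P(x) = 1, Q(x) = x, R(x) = 2, and match powers of x.
Initial conditions: a_0 = 3, a_1 = -1.
Setting the coefficient of each power of x to zero and solving order by order (substituting the coefficients already found):
  x^0: 2 a_2 + 2 a_0 = 0  ->  2 a_2 = -2 a_0 = -6  ->  a_2 = -3
  x^1: 6 a_3 + 3 a_1 = 0  ->  6 a_3 = -3 a_1 = 3  ->  a_3 = 1/2
  x^2: 12 a_4 + 4 a_2 = 0  ->  12 a_4 = -4 a_2 = 12  ->  a_4 = 1
  x^3: 20 a_5 + 5 a_3 = 0  ->  20 a_5 = -5 a_3 = -5/2  ->  a_5 = -1/8
Truncated series: y(x) = 3 - x - 3 x^2 + (1/2) x^3 + x^4 - (1/8) x^5 + O(x^6).

a_0 = 3; a_1 = -1; a_2 = -3; a_3 = 1/2; a_4 = 1; a_5 = -1/8


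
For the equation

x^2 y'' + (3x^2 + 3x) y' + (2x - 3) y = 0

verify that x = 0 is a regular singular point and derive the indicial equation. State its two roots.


Divide by x^2 to reach normal form y'' + P_1(x) y' + P_2(x) y = 0 with P_1(x) = 3 + 3/x and P_2(x) = 2/x - 3/x^2.
x = 0 is a singular point because the y'-coefficient 3 + 3/x has a pole at x = 0 and the y-coefficient 2/x - 3/x^2 has a pole at x = 0.
It is a regular singular point because x P_1(x) = p(x) = 3x + 3 and x^2 P_2(x) = q(x) = 2x - 3 are polynomials, hence analytic at x = 0.
p(0) = 3,  q(0) = -3.
Indicial equation: r(r-1) + p(0) r + q(0) = 0, i.e. r^2 + (p(0) - 1) r + q(0) = 0, i.e. r^2 + 2 r - 3 = 0.
Discriminant: (2)^2 - 4(-3) = 16, so r = (-2 ± 4)/2.
Solving: r_1 = 1, r_2 = -3.

indicial: r^2 + 2 r - 3 = 0; roots r_1 = 1, r_2 = -3


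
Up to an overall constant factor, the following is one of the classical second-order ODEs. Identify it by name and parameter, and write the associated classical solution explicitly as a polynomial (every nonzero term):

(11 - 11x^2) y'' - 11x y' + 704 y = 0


All three coefficients share the factor 11; dividing through by 11 gives  (1 - x^2) y'' - x y' + 64 y = 0.
This matches the Chebyshev equation (1 - x^2) y'' - x y' + n^2 y = 0 (note the -x y' term, not -2x y') with n^2 = 64, so n = 8; the polynomial solution is T_8(x).
With y = sum_k a_k x^k, matching x^k gives (k+2)(k+1) a_{k+2} = (k^2 - n^2) a_k = (k - 8)(k + 8) a_k. The right side vanishes at k = 8, so the series with the parity of 8 terminates at degree 8.
Standard normalization: leading coefficient of T_n is 2^(n-1), so a_8 = 2^7 = 128. Work downward with a_k = (k+1)(k+2) a_{k+2} / ((k - 8)(k + 8)):
  a_6 = (7)(8)(128) / ((6 - 8)(6 + 8)) = 7168/(-28) = -256
  a_4 = (5)(6)(-256) / ((4 - 8)(4 + 8)) = -7680/(-48) = 160
  a_2 = (3)(4)(160) / ((2 - 8)(2 + 8)) = 1920/(-60) = -32
  a_0 = (1)(2)(-32) / ((0 - 8)(0 + 8)) = -64/(-64) = 1
Hence T_8(x) = 128 x^8 - 256 x^6 + 160 x^4 - 32 x^2 + 1.

T_8(x); series = 128 x^8 - 256 x^6 + 160 x^4 - 32 x^2 + 1


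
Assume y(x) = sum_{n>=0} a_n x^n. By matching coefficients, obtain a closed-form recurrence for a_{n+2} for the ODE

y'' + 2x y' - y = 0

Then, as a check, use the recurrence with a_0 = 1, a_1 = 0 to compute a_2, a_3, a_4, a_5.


Substitute y = sum_n a_n x^n.
y''(x) has coefficient (n+2)(n+1) a_{n+2} at x^n;
2 x y'(x) has coefficient 2 n a_n at x^n (shift);
-y(x) has coefficient -1 a_n at x^n.
Matching x^n: (n+2)(n+1) a_{n+2} + (2n - 1) a_n = 0.
Thus a_{n+2} = (-2n + 1) / ((n+1)(n+2)) * a_n.

Check with a_0 = 1, a_1 = 0 (apply the recurrence for n = 0, 1, 2, 3): a_0 = 1, a_1 = 0, a_2 = 1/2, a_3 = 0, a_4 = -1/8, a_5 = 0.

a_(n+2) = (-2n + 1) / ((n+1)(n+2)) * a_n; check: a_0 = 1, a_1 = 0, a_2 = 1/2, a_3 = 0, a_4 = -1/8, a_5 = 0


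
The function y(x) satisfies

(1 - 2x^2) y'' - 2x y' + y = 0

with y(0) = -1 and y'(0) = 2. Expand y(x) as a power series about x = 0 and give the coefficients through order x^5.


Ansatz: y(x) = sum_{n>=0} a_n x^n, so y'(x) = sum_{n>=1} n a_n x^(n-1) and y''(x) = sum_{n>=2} n(n-1) a_n x^(n-2).
Substitute into P(x) y'' + Q(x) y' + R(x) y = 0 with P(x) = 1 - 2x^2, Q(x) = -2x, R(x) = 1, and match powers of x.
Initial conditions: a_0 = -1, a_1 = 2.
Setting the coefficient of each power of x to zero and solving order by order (substituting the coefficients already found):
  x^0: 2 a_2 + a_0 = 0  ->  2 a_2 = -a_0 = 1  ->  a_2 = 1/2
  x^1: 6 a_3 - a_1 = 0  ->  6 a_3 = a_1 = 2  ->  a_3 = 1/3
  x^2: 12 a_4 - 7 a_2 = 0  ->  12 a_4 = 7 a_2 = 7/2  ->  a_4 = 7/24
  x^3: 20 a_5 - 17 a_3 = 0  ->  20 a_5 = 17 a_3 = 17/3  ->  a_5 = 17/60
Truncated series: y(x) = -1 + 2 x + (1/2) x^2 + (1/3) x^3 + (7/24) x^4 + (17/60) x^5 + O(x^6).

a_0 = -1; a_1 = 2; a_2 = 1/2; a_3 = 1/3; a_4 = 7/24; a_5 = 17/60


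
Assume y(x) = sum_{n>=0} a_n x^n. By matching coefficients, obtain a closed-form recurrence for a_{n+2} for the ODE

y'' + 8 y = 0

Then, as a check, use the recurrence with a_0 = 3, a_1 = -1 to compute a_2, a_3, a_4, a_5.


Substitute y = sum_n a_n x^n into y'' + (const) y = 0.
y''(x) = sum_{n>=0} (n+2)(n+1) a_{n+2} x^n.
The ODE becomes sum_n [(n+2)(n+1) a_{n+2} + 8 a_n] x^n = 0.
Setting each coefficient to zero gives the recurrence:
  (n+2)(n+1) a_{n+2} + 8 a_n = 0,
  a_{n+2} = -8 / ((n+1)(n+2)) a_n.

Check with a_0 = 3, a_1 = -1 (apply the recurrence for n = 0, 1, 2, 3): a_0 = 3, a_1 = -1, a_2 = -12, a_3 = 4/3, a_4 = 8, a_5 = -8/15.

a_{n+2} = -8/((n+1)(n+2)) * a_n; check: a_0 = 3, a_1 = -1, a_2 = -12, a_3 = 4/3, a_4 = 8, a_5 = -8/15


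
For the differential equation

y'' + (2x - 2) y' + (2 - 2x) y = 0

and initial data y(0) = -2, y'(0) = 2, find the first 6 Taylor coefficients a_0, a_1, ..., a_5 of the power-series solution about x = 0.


Ansatz: y(x) = sum_{n>=0} a_n x^n, so y'(x) = sum_{n>=1} n a_n x^(n-1) and y''(x) = sum_{n>=2} n(n-1) a_n x^(n-2).
Substitute into P(x) y'' + Q(x) y' + R(x) y = 0 with P(x) = 1, Q(x) = 2x - 2, R(x) = 2 - 2x, and match powers of x.
Initial conditions: a_0 = -2, a_1 = 2.
Setting the coefficient of each power of x to zero and solving order by order (substituting the coefficients already found):
  x^0: 2 a_2 - 2 a_1 + 2 a_0 = 0  ->  2 a_2 = 2 a_1 - 2 a_0 = 8  ->  a_2 = 4
  x^1: 6 a_3 - 4 a_2 + 4 a_1 - 2 a_0 = 0  ->  6 a_3 = 4 a_2 - 4 a_1 + 2 a_0 = 4  ->  a_3 = 2/3
  x^2: 12 a_4 - 6 a_3 + 6 a_2 - 2 a_1 = 0  ->  12 a_4 = 6 a_3 - 6 a_2 + 2 a_1 = -16  ->  a_4 = -4/3
  x^3: 20 a_5 - 8 a_4 + 8 a_3 - 2 a_2 = 0  ->  20 a_5 = 8 a_4 - 8 a_3 + 2 a_2 = -8  ->  a_5 = -2/5
Truncated series: y(x) = -2 + 2 x + 4 x^2 + (2/3) x^3 - (4/3) x^4 - (2/5) x^5 + O(x^6).

a_0 = -2; a_1 = 2; a_2 = 4; a_3 = 2/3; a_4 = -4/3; a_5 = -2/5


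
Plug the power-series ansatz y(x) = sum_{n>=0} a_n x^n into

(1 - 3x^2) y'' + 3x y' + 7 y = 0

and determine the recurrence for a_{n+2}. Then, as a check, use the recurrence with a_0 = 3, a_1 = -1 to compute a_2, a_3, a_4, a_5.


Substitute y = sum_n a_n x^n.
(1 - 3 x^2) y'' contributes (n+2)(n+1) a_{n+2} - 3 n(n-1) a_n at x^n.
3 x y'(x) contributes 3 n a_n at x^n.
7 y(x) contributes 7 a_n at x^n.
Matching x^n: (n+2)(n+1) a_{n+2} + (-3 n(n-1) + 3 n + 7) a_n = 0.
Thus a_{n+2} = (3 n(n-1) - 3 n - 7) / ((n+1)(n+2)) * a_n.

Check with a_0 = 3, a_1 = -1 (apply the recurrence for n = 0, 1, 2, 3): a_0 = 3, a_1 = -1, a_2 = -21/2, a_3 = 5/3, a_4 = 49/8, a_5 = 1/6.

a_(n+2) = (3 n(n-1) - 3 n - 7) / ((n+1)(n+2)) * a_n; check: a_0 = 3, a_1 = -1, a_2 = -21/2, a_3 = 5/3, a_4 = 49/8, a_5 = 1/6


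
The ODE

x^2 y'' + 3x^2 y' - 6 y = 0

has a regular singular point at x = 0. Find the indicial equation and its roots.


Divide by x^2 to reach normal form y'' + P_1(x) y' + P_2(x) y = 0 with P_1(x) = 3 and P_2(x) = -6/x^2.
x = 0 is a singular point because the y-coefficient -6/x^2 has a pole at x = 0.
It is a regular singular point because x P_1(x) = p(x) = 3x and x^2 P_2(x) = q(x) = -6 are polynomials, hence analytic at x = 0.
p(0) = 0,  q(0) = -6.
Indicial equation: r(r-1) + p(0) r + q(0) = 0, i.e. r^2 + (p(0) - 1) r + q(0) = 0, i.e. r^2 - 1 r - 6 = 0.
Discriminant: (-1)^2 - 4(-6) = 25, so r = (1 ± 5)/2.
Solving: r_1 = 3, r_2 = -2.

indicial: r^2 - 1 r - 6 = 0; roots r_1 = 3, r_2 = -2


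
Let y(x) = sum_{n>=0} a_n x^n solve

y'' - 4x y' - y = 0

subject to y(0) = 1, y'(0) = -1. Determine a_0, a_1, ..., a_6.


Ansatz: y(x) = sum_{n>=0} a_n x^n, so y'(x) = sum_{n>=1} n a_n x^(n-1) and y''(x) = sum_{n>=2} n(n-1) a_n x^(n-2).
Substitute into P(x) y'' + Q(x) y' + R(x) y = 0 with P(x) = 1, Q(x) = -4x, R(x) = -1, and match powers of x.
Initial conditions: a_0 = 1, a_1 = -1.
Setting the coefficient of each power of x to zero and solving order by order (substituting the coefficients already found):
  x^0: 2 a_2 - a_0 = 0  ->  2 a_2 = a_0 = 1  ->  a_2 = 1/2
  x^1: 6 a_3 - 5 a_1 = 0  ->  6 a_3 = 5 a_1 = -5  ->  a_3 = -5/6
  x^2: 12 a_4 - 9 a_2 = 0  ->  12 a_4 = 9 a_2 = 9/2  ->  a_4 = 3/8
  x^3: 20 a_5 - 13 a_3 = 0  ->  20 a_5 = 13 a_3 = -65/6  ->  a_5 = -13/24
  x^4: 30 a_6 - 17 a_4 = 0  ->  30 a_6 = 17 a_4 = 51/8  ->  a_6 = 17/80
Truncated series: y(x) = 1 - x + (1/2) x^2 - (5/6) x^3 + (3/8) x^4 - (13/24) x^5 + (17/80) x^6 + O(x^7).

a_0 = 1; a_1 = -1; a_2 = 1/2; a_3 = -5/6; a_4 = 3/8; a_5 = -13/24; a_6 = 17/80


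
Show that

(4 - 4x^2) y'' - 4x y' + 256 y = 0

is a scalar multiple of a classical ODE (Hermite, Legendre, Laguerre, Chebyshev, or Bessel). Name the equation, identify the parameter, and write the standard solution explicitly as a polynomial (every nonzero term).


All three coefficients share the factor 4; dividing through by 4 gives  (1 - x^2) y'' - x y' + 64 y = 0.
This matches the Chebyshev equation (1 - x^2) y'' - x y' + n^2 y = 0 (note the -x y' term, not -2x y') with n^2 = 64, so n = 8; the polynomial solution is T_8(x).
With y = sum_k a_k x^k, matching x^k gives (k+2)(k+1) a_{k+2} = (k^2 - n^2) a_k = (k - 8)(k + 8) a_k. The right side vanishes at k = 8, so the series with the parity of 8 terminates at degree 8.
Standard normalization: leading coefficient of T_n is 2^(n-1), so a_8 = 2^7 = 128. Work downward with a_k = (k+1)(k+2) a_{k+2} / ((k - 8)(k + 8)):
  a_6 = (7)(8)(128) / ((6 - 8)(6 + 8)) = 7168/(-28) = -256
  a_4 = (5)(6)(-256) / ((4 - 8)(4 + 8)) = -7680/(-48) = 160
  a_2 = (3)(4)(160) / ((2 - 8)(2 + 8)) = 1920/(-60) = -32
  a_0 = (1)(2)(-32) / ((0 - 8)(0 + 8)) = -64/(-64) = 1
Hence T_8(x) = 128 x^8 - 256 x^6 + 160 x^4 - 32 x^2 + 1.

T_8(x); series = 128 x^8 - 256 x^6 + 160 x^4 - 32 x^2 + 1


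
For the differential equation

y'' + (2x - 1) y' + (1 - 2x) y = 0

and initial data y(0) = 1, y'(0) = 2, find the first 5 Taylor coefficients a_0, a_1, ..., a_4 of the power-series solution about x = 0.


Ansatz: y(x) = sum_{n>=0} a_n x^n, so y'(x) = sum_{n>=1} n a_n x^(n-1) and y''(x) = sum_{n>=2} n(n-1) a_n x^(n-2).
Substitute into P(x) y'' + Q(x) y' + R(x) y = 0 with P(x) = 1, Q(x) = 2x - 1, R(x) = 1 - 2x, and match powers of x.
Initial conditions: a_0 = 1, a_1 = 2.
Setting the coefficient of each power of x to zero and solving order by order (substituting the coefficients already found):
  x^0: 2 a_2 - a_1 + a_0 = 0  ->  2 a_2 = a_1 - a_0 = 1  ->  a_2 = 1/2
  x^1: 6 a_3 - 2 a_2 + 3 a_1 - 2 a_0 = 0  ->  6 a_3 = 2 a_2 - 3 a_1 + 2 a_0 = -3  ->  a_3 = -1/2
  x^2: 12 a_4 - 3 a_3 + 5 a_2 - 2 a_1 = 0  ->  12 a_4 = 3 a_3 - 5 a_2 + 2 a_1 = 0  ->  a_4 = 0
Truncated series: y(x) = 1 + 2 x + (1/2) x^2 - (1/2) x^3 + O(x^5).

a_0 = 1; a_1 = 2; a_2 = 1/2; a_3 = -1/2; a_4 = 0


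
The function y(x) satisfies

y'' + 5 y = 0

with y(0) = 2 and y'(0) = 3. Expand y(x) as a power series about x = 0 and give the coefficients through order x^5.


Ansatz: y(x) = sum_{n>=0} a_n x^n, so y'(x) = sum_{n>=1} n a_n x^(n-1) and y''(x) = sum_{n>=2} n(n-1) a_n x^(n-2).
Substitute into P(x) y'' + Q(x) y' + R(x) y = 0 with P(x) = 1, Q(x) = 0, R(x) = 5, and match powers of x.
Initial conditions: a_0 = 2, a_1 = 3.
Setting the coefficient of each power of x to zero and solving order by order (substituting the coefficients already found):
  x^0: 2 a_2 + 5 a_0 = 0  ->  2 a_2 = -5 a_0 = -10  ->  a_2 = -5
  x^1: 6 a_3 + 5 a_1 = 0  ->  6 a_3 = -5 a_1 = -15  ->  a_3 = -5/2
  x^2: 12 a_4 + 5 a_2 = 0  ->  12 a_4 = -5 a_2 = 25  ->  a_4 = 25/12
  x^3: 20 a_5 + 5 a_3 = 0  ->  20 a_5 = -5 a_3 = 25/2  ->  a_5 = 5/8
Truncated series: y(x) = 2 + 3 x - 5 x^2 - (5/2) x^3 + (25/12) x^4 + (5/8) x^5 + O(x^6).

a_0 = 2; a_1 = 3; a_2 = -5; a_3 = -5/2; a_4 = 25/12; a_5 = 5/8


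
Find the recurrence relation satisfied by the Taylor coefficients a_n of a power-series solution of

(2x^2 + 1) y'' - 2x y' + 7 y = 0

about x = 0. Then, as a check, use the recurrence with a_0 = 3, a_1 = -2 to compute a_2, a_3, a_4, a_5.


Substitute y = sum_n a_n x^n.
(1 + 2 x^2) y'' contributes (n+2)(n+1) a_{n+2} + 2 n(n-1) a_n at x^n.
-2 x y'(x) contributes -2 n a_n at x^n.
7 y(x) contributes 7 a_n at x^n.
Matching x^n: (n+2)(n+1) a_{n+2} + (2 n(n-1) - 2 n + 7) a_n = 0.
Thus a_{n+2} = (-2 n(n-1) + 2 n - 7) / ((n+1)(n+2)) * a_n.

Check with a_0 = 3, a_1 = -2 (apply the recurrence for n = 0, 1, 2, 3): a_0 = 3, a_1 = -2, a_2 = -21/2, a_3 = 5/3, a_4 = 49/8, a_5 = -13/12.

a_(n+2) = (-2 n(n-1) + 2 n - 7) / ((n+1)(n+2)) * a_n; check: a_0 = 3, a_1 = -2, a_2 = -21/2, a_3 = 5/3, a_4 = 49/8, a_5 = -13/12


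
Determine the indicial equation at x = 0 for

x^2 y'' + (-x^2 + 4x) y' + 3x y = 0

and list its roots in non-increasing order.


Divide by x^2 to reach normal form y'' + P_1(x) y' + P_2(x) y = 0 with P_1(x) = -1 + 4/x and P_2(x) = 3/x.
x = 0 is a singular point because the y'-coefficient -1 + 4/x has a pole at x = 0 and the y-coefficient 3/x has a pole at x = 0.
It is a regular singular point because x P_1(x) = p(x) = 4 - x and x^2 P_2(x) = q(x) = 3x are polynomials, hence analytic at x = 0.
p(0) = 4,  q(0) = 0.
Indicial equation: r(r-1) + p(0) r + q(0) = 0, i.e. r^2 + (p(0) - 1) r + q(0) = 0, i.e. r^2 + 3 r = 0.
Discriminant: (3)^2 - 4(0) = 9, so r = (-3 ± 3)/2.
Solving: r_1 = 0, r_2 = -3.

indicial: r^2 + 3 r = 0; roots r_1 = 0, r_2 = -3


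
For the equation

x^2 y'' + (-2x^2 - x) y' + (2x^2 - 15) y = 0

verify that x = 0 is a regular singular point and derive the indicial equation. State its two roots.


Divide by x^2 to reach normal form y'' + P_1(x) y' + P_2(x) y = 0 with P_1(x) = -2 - 1/x and P_2(x) = 2 - 15/x^2.
x = 0 is a singular point because the y'-coefficient -2 - 1/x has a pole at x = 0 and the y-coefficient 2 - 15/x^2 has a pole at x = 0.
It is a regular singular point because x P_1(x) = p(x) = -2x - 1 and x^2 P_2(x) = q(x) = 2x^2 - 15 are polynomials, hence analytic at x = 0.
p(0) = -1,  q(0) = -15.
Indicial equation: r(r-1) + p(0) r + q(0) = 0, i.e. r^2 + (p(0) - 1) r + q(0) = 0, i.e. r^2 - 2 r - 15 = 0.
Discriminant: (-2)^2 - 4(-15) = 64, so r = (2 ± 8)/2.
Solving: r_1 = 5, r_2 = -3.

indicial: r^2 - 2 r - 15 = 0; roots r_1 = 5, r_2 = -3


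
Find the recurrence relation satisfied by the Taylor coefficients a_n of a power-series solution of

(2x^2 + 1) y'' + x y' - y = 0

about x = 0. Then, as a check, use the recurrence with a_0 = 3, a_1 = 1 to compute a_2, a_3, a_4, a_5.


Substitute y = sum_n a_n x^n.
(1 + 2 x^2) y'' contributes (n+2)(n+1) a_{n+2} + 2 n(n-1) a_n at x^n.
x y'(x) contributes n a_n at x^n.
-y(x) contributes -1 a_n at x^n.
Matching x^n: (n+2)(n+1) a_{n+2} + (2 n(n-1) + n - 1) a_n = 0.
Thus a_{n+2} = (-2 n(n-1) - n + 1) / ((n+1)(n+2)) * a_n.

Check with a_0 = 3, a_1 = 1 (apply the recurrence for n = 0, 1, 2, 3): a_0 = 3, a_1 = 1, a_2 = 3/2, a_3 = 0, a_4 = -5/8, a_5 = 0.

a_(n+2) = (-2 n(n-1) - n + 1) / ((n+1)(n+2)) * a_n; check: a_0 = 3, a_1 = 1, a_2 = 3/2, a_3 = 0, a_4 = -5/8, a_5 = 0


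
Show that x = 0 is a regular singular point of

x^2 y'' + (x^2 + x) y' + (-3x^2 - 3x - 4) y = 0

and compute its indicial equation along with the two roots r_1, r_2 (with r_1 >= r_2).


Divide by x^2 to reach normal form y'' + P_1(x) y' + P_2(x) y = 0 with P_1(x) = 1 + 1/x and P_2(x) = -3 - 3/x - 4/x^2.
x = 0 is a singular point because the y'-coefficient 1 + 1/x has a pole at x = 0 and the y-coefficient -3 - 3/x - 4/x^2 has a pole at x = 0.
It is a regular singular point because x P_1(x) = p(x) = x + 1 and x^2 P_2(x) = q(x) = -3x^2 - 3x - 4 are polynomials, hence analytic at x = 0.
p(0) = 1,  q(0) = -4.
Indicial equation: r(r-1) + p(0) r + q(0) = 0, i.e. r^2 + (p(0) - 1) r + q(0) = 0, i.e. r^2 - 4 = 0.
Discriminant: (0)^2 - 4(-4) = 16, so r = (0 ± 4)/2.
Solving: r_1 = 2, r_2 = -2.

indicial: r^2 - 4 = 0; roots r_1 = 2, r_2 = -2
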